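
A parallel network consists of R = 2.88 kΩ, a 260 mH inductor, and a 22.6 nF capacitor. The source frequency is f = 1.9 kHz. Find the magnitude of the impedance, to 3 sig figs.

ω = 2πf = 11940 rad/s
X_L = ωL = 3100 Ω
X_C = 1/(ωC) = 3710 Ω
Parallel: admittances add. Y = 1/R + 1/(jωL) + jωC
Y = (0.000347 − j5.24e-05) S
|Y| = 0.000351 S → |Z| = 1/|Y| = 2850 Ω, ∠Z = −∠Y = 8.58°

2850 Ω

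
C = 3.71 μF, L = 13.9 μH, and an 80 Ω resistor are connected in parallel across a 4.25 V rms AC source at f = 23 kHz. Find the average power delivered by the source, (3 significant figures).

226 mW

ω = 2πf = 144500 rad/s
X_L = ωL = 2.01 Ω
X_C = 1/(ωC) = 1.87 Ω
Parallel: admittances add. Y = 1/R + 1/(jωL) + jωC
Y = (0.0125 + j0.0383) S
|Y| = 0.0403 S → |Z| = 1/|Y| = 24.8 Ω, ∠Z = −∠Y = -71.9°
I = V/|Z| = 171 mA
P = VI cos φ = 4.25 × 0.171 × cos(-71.9°) = 226 mW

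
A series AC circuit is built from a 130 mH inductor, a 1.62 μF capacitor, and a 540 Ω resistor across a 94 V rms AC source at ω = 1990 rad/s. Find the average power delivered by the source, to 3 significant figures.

X_L = ωL = 259 Ω
X_C = 1/(ωC) = 310 Ω
Net reactance X = X_L − X_C = -51.5 Ω
Z = 540 − j51.5 Ω
|Z| = √(540² + 51.5²) = 542 Ω
∠Z = arctan(-51.5/540) = -5.45°
I = V/|Z| = 173 mA
P = VI cos φ = 94 × 0.173 × cos(-5.45°) = 16.2 W

16.2 W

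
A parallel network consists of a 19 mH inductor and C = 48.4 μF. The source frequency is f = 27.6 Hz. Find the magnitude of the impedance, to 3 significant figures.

ω = 2πf = 173.4 rad/s
X_L = ωL = 3.29 Ω
X_C = 1/(ωC) = 119 Ω
Parallel: admittances add. Y = 1/(jωL) + jωC
Y = (0 − j0.295) S
|Y| = 0.295 S → |Z| = 1/|Y| = 3.39 Ω, ∠Z = −∠Y = 90.0°

3.39 Ω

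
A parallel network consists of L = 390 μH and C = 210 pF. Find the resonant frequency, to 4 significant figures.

556.1 kHz

ω₀ = 1/√(LC) = 1/√(0.00039 × 2.1e-10) = 3.494e+06 rad/s
f₀ = ω₀/(2π) = 556.1 kHz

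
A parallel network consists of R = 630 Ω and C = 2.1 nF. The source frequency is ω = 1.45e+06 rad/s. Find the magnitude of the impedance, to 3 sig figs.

X_C = 1/(ωC) = 328 Ω
Parallel: admittances add. Y = 1/R + jωC
Y = (0.00159 + j0.00305) S
|Y| = 0.00343 S → |Z| = 1/|Y| = 291 Ω, ∠Z = −∠Y = -62.5°

291 Ω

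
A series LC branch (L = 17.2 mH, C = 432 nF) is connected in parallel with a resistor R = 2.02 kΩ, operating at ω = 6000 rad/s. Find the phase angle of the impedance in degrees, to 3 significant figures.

-82.0°

X_L = ωL = 103 Ω
X_C = 1/(ωC) = 386 Ω
Branch 1: Z₁ = R = 2020 Ω
Branch 2 (series LC): Z₂ = j(X_L − X_C) = −j283 Ω
Parallel: Z = Z₁Z₂/(Z₁+Z₂), |Z| = 280 Ω, ∠Z = -82.0°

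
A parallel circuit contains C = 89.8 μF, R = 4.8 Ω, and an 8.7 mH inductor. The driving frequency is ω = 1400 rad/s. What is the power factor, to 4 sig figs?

0.9788

X_L = ωL = 12.18 Ω
X_C = 1/(ωC) = 7.954 Ω
Parallel: admittances add. Y = 1/R + 1/(jωL) + jωC
Y = (0.2083 + j0.04362) S
|Y| = 0.2129 S → |Z| = 1/|Y| = 4.698 Ω, ∠Z = −∠Y = -11.83°
cos φ = cos(-11.83°) = 0.9788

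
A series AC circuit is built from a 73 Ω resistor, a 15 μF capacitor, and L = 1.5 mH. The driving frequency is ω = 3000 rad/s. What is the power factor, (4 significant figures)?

0.9718

X_L = ωL = 4.500 Ω
X_C = 1/(ωC) = 22.22 Ω
Net reactance X = X_L − X_C = -17.72 Ω
Z = 73.00 − j17.72 Ω
|Z| = √(73.00² + 17.72²) = 75.12 Ω
∠Z = arctan(-17.72/73.00) = -13.65°
cos φ = cos(-13.65°) = 0.9718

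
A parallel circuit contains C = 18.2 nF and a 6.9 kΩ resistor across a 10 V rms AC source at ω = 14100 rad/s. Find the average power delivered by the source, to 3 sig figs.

X_C = 1/(ωC) = 3900 Ω
Parallel: admittances add. Y = 1/R + jωC
Y = (0.000145 + j0.000257) S
|Y| = 0.000295 S → |Z| = 1/|Y| = 3390 Ω, ∠Z = −∠Y = -60.5°
I = V/|Z| = 2.95 mA
P = VI cos φ = 10 × 0.00295 × cos(-60.5°) = 14.5 mW

14.5 mW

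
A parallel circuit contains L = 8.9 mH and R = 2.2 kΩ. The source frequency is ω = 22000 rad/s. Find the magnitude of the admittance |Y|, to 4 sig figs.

5.127 mS

X_L = ωL = 195.8 Ω
Parallel: admittances add. Y = 1/R + 1/(jωL)
Y = (0.0004545 − j0.005107) S
|Y| = 0.005127 S → |Z| = 1/|Y| = 195.0 Ω, ∠Z = −∠Y = 84.91°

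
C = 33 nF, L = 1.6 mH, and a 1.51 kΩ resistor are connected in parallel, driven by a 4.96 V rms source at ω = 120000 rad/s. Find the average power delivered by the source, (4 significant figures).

X_L = ωL = 192.0 Ω
X_C = 1/(ωC) = 252.5 Ω
Parallel: admittances add. Y = 1/R + 1/(jωL) + jωC
Y = (0.0006623 − j0.001248) S
|Y| = 0.001413 S → |Z| = 1/|Y| = 707.7 Ω, ∠Z = −∠Y = 62.05°
I = V/|Z| = 7.009 mA
P = VI cos φ = 4.96 × 0.007009 × cos(62.05°) = 16.29 mW

16.29 mW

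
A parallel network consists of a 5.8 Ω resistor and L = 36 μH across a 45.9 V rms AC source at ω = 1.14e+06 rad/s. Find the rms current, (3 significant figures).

7.99 A

X_L = ωL = 41.0 Ω
Parallel: admittances add. Y = 1/R + 1/(jωL)
Y = (0.172 − j0.0244) S
|Y| = 0.174 S → |Z| = 1/|Y| = 5.74 Ω, ∠Z = −∠Y = 8.04°
I = V/|Z| = 45.9/5.74 = 7.99 A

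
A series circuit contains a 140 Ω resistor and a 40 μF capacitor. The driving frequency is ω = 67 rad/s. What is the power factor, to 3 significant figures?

X_C = 1/(ωC) = 373 Ω
Z = 140 − j373 Ω
|Z| = √(140² + 373²) = 399 Ω
∠Z = arctan(-373/140) = -69.4°
cos φ = cos(-69.4°) = 0.351

0.351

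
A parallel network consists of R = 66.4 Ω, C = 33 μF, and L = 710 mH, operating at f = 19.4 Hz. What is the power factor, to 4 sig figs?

ω = 2πf = 121.9 rad/s
X_L = ωL = 86.54 Ω
X_C = 1/(ωC) = 248.6 Ω
Parallel: admittances add. Y = 1/R + 1/(jωL) + jωC
Y = (0.01506 − j0.007532) S
|Y| = 0.01684 S → |Z| = 1/|Y| = 59.39 Ω, ∠Z = −∠Y = 26.57°
cos φ = cos(26.57°) = 0.8944

0.8944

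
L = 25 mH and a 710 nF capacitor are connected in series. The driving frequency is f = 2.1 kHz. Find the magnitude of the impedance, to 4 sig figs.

ω = 2πf = 13190 rad/s
X_L = ωL = 329.9 Ω
X_C = 1/(ωC) = 106.7 Ω
Net reactance X = X_L − X_C = 223.1 Ω
Z = j223.1 Ω
|Z| = √(0² + 223.1²) = 223.1 Ω

223.1 Ω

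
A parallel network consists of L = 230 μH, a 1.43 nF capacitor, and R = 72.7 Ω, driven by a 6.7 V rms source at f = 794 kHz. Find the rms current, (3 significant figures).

ω = 2πf = 4.989e+06 rad/s
X_L = ωL = 1150 Ω
X_C = 1/(ωC) = 140 Ω
Parallel: admittances add. Y = 1/R + 1/(jωL) + jωC
Y = (0.0138 + j0.00626) S
|Y| = 0.0151 S → |Z| = 1/|Y| = 66.2 Ω, ∠Z = −∠Y = -24.5°
I = V/|Z| = 6.7/66.2 = 101 mA

101 mA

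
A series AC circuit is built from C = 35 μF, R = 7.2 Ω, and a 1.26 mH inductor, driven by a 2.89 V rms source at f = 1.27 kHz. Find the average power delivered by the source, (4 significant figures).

641.4 mW

ω = 2πf = 7980 rad/s
X_L = ωL = 10.05 Ω
X_C = 1/(ωC) = 3.581 Ω
Net reactance X = X_L − X_C = 6.474 Ω
Z = 7.200 + j6.474 Ω
|Z| = √(7.200² + 6.474²) = 9.682 Ω
∠Z = arctan(6.474/7.200) = 41.96°
I = V/|Z| = 298.5 mA
P = VI cos φ = 2.89 × 0.2985 × cos(41.96°) = 641.4 mW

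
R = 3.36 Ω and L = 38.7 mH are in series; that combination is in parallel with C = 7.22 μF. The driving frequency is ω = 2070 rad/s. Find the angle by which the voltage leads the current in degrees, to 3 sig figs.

-78.1°

X_L = ωL = 80.1 Ω
X_C = 1/(ωC) = 66.9 Ω
Branch 1 (R+jX_L): Z₁ = 3.36 + j80.1 Ω, |Z₁| = 80.2 Ω
Branch 2 (−jX_C): Z₂ = −j66.9 Ω
Parallel: Z = Z₁Z₂/(Z₁+Z₂), |Z| = 394 Ω, ∠Z = -78.1°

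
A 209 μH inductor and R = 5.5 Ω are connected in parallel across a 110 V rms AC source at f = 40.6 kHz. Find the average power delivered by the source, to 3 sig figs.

2.20 kW

ω = 2πf = 255100 rad/s
X_L = ωL = 53.3 Ω
Parallel: admittances add. Y = 1/R + 1/(jωL)
Y = (0.182 − j0.0188) S
|Y| = 0.183 S → |Z| = 1/|Y| = 5.47 Ω, ∠Z = −∠Y = 5.89°
I = V/|Z| = 20.1 A
P = VI cos φ = 110 × 20.1 × cos(5.89°) = 2.20 kW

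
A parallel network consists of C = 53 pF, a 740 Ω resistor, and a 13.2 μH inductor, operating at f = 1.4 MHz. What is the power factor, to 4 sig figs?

ω = 2πf = 8.796e+06 rad/s
X_L = ωL = 116.1 Ω
X_C = 1/(ωC) = 2145 Ω
Parallel: admittances add. Y = 1/R + 1/(jωL) + jωC
Y = (0.001351 − j0.008146) S
|Y| = 0.008257 S → |Z| = 1/|Y| = 121.1 Ω, ∠Z = −∠Y = 80.58°
cos φ = cos(80.58°) = 0.1637

0.1637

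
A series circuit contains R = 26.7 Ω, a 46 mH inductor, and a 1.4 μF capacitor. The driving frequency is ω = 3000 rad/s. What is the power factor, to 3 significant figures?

X_L = ωL = 138 Ω
X_C = 1/(ωC) = 238 Ω
Net reactance X = X_L − X_C = -100 Ω
Z = 26.7 − j100 Ω
|Z| = √(26.7² + 100²) = 104 Ω
∠Z = arctan(-100/26.7) = -75.1°
cos φ = cos(-75.1°) = 0.258

0.258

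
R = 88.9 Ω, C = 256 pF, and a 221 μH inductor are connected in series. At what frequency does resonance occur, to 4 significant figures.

ω₀ = 1/√(LC) = 1/√(0.000221 × 2.56e-10) = 4.204e+06 rad/s
f₀ = ω₀/(2π) = 669.1 kHz

669.1 kHz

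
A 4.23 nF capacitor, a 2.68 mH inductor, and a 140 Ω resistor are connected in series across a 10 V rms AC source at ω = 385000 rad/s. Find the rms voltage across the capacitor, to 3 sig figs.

13.9 V

X_L = ωL = 1030 Ω
X_C = 1/(ωC) = 614 Ω
Net reactance X = X_L − X_C = 418 Ω
Z = 140 + j418 Ω
|Z| = √(140² + 418²) = 441 Ω
I = V/|Z| = 22.7 mA
V_C = I·|Z_C| = 0.0227 × 614 = 13.9 V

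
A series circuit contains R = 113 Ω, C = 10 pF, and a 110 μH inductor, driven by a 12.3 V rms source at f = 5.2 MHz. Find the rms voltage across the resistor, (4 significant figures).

2.550 V

ω = 2πf = 3.267e+07 rad/s
X_L = ωL = 3594 Ω
X_C = 1/(ωC) = 3061 Ω
Net reactance X = X_L − X_C = 533.3 Ω
Z = 113.0 + j533.3 Ω
|Z| = √(113.0² + 533.3²) = 545.2 Ω
I = V/|Z| = 22.56 mA
V_R = I·|Z_R| = 0.02256 × 113.0 = 2.550 V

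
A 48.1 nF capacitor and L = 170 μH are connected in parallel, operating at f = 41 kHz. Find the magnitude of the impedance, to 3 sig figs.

95.8 Ω

ω = 2πf = 257600 rad/s
X_L = ωL = 43.8 Ω
X_C = 1/(ωC) = 80.7 Ω
Parallel: admittances add. Y = 1/(jωL) + jωC
Y = (0 − j0.0104) S
|Y| = 0.0104 S → |Z| = 1/|Y| = 95.8 Ω, ∠Z = −∠Y = 90.0°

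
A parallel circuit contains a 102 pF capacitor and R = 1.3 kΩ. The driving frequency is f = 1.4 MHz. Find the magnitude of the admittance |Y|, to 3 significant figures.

ω = 2πf = 8.796e+06 rad/s
X_C = 1/(ωC) = 1110 Ω
Parallel: admittances add. Y = 1/R + jωC
Y = (0.000769 + j0.000897) S
|Y| = 0.00118 S → |Z| = 1/|Y| = 846 Ω, ∠Z = −∠Y = -49.4°

1.18 mS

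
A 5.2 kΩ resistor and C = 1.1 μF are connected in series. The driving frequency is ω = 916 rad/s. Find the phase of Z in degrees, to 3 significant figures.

X_C = 1/(ωC) = 992 Ω
Z = 5200 − j992 Ω
|Z| = √(5200² + 992²) = 5290 Ω
∠Z = arctan(-992/5200) = -10.8°

-10.8°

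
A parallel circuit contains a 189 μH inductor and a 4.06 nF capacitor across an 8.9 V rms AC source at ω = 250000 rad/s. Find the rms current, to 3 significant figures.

179 mA

X_L = ωL = 47.2 Ω
X_C = 1/(ωC) = 985 Ω
Parallel: admittances add. Y = 1/(jωL) + jωC
Y = (0 − j0.0201) S
|Y| = 0.0201 S → |Z| = 1/|Y| = 49.6 Ω, ∠Z = −∠Y = 90.0°
I = V/|Z| = 8.9/49.6 = 179 mA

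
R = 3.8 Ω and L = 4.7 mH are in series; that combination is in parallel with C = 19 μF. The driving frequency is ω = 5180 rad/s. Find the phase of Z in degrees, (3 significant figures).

X_L = ωL = 24.3 Ω
X_C = 1/(ωC) = 10.2 Ω
Branch 1 (R+jX_L): Z₁ = 3.80 + j24.3 Ω, |Z₁| = 24.6 Ω
Branch 2 (−jX_C): Z₂ = −j10.2 Ω
Parallel: Z = Z₁Z₂/(Z₁+Z₂), |Z| = 17.0 Ω, ∠Z = -83.9°

-83.9°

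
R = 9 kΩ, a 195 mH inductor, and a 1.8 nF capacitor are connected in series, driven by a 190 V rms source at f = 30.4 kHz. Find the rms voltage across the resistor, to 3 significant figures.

ω = 2πf = 191000 rad/s
X_L = ωL = 37200 Ω
X_C = 1/(ωC) = 2910 Ω
Net reactance X = X_L − X_C = 34300 Ω
Z = 9000 + j34300 Ω
|Z| = √(9000² + 34300²) = 35500 Ω
I = V/|Z| = 5.35 mA
V_R = I·|Z_R| = 0.00535 × 9000 = 48.2 V

48.2 V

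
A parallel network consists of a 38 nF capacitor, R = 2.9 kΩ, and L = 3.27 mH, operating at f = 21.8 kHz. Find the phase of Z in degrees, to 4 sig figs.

-83.38°

ω = 2πf = 137000 rad/s
X_L = ωL = 447.9 Ω
X_C = 1/(ωC) = 192.1 Ω
Parallel: admittances add. Y = 1/R + 1/(jωL) + jωC
Y = (0.0003448 + j0.002972) S
|Y| = 0.002992 S → |Z| = 1/|Y| = 334.2 Ω, ∠Z = −∠Y = -83.38°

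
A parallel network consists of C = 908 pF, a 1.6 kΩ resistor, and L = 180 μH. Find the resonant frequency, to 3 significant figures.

ω₀ = 1/√(LC) = 1/√(0.00018 × 9.08e-10) = 2.474e+06 rad/s
f₀ = ω₀/(2π) = 394 kHz

394 kHz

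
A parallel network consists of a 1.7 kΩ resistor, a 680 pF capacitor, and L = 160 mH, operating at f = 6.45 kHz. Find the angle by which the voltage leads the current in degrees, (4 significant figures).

12.15°

ω = 2πf = 40530 rad/s
X_L = ωL = 6484 Ω
X_C = 1/(ωC) = 36290 Ω
Parallel: admittances add. Y = 1/R + 1/(jωL) + jωC
Y = (0.0005882 − j0.0001267) S
|Y| = 0.0006017 S → |Z| = 1/|Y| = 1662 Ω, ∠Z = −∠Y = 12.15°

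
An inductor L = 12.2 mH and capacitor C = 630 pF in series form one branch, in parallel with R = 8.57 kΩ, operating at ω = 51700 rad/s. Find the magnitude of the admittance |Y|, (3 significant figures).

X_L = ωL = 631 Ω
X_C = 1/(ωC) = 30700 Ω
Branch 1: Z₁ = R = 8570 Ω
Branch 2 (series LC): Z₂ = j(X_L − X_C) = −j30100 Ω
Parallel: Z = Z₁Z₂/(Z₁+Z₂), |Z| = 8240 Ω, ∠Z = -15.9°
|Y| = 1/|Z| = 121 μS

121 μS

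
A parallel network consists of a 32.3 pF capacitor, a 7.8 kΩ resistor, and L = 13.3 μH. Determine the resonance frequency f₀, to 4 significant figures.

7.679 MHz

ω₀ = 1/√(LC) = 1/√(1.33e-05 × 3.23e-11) = 4.825e+07 rad/s
f₀ = ω₀/(2π) = 7.679 MHz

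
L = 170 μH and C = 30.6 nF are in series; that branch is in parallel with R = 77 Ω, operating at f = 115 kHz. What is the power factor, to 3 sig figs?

ω = 2πf = 722600 rad/s
X_L = ωL = 123 Ω
X_C = 1/(ωC) = 45.2 Ω
Branch 1: Z₁ = R = 77.0 Ω
Branch 2 (series LC): Z₂ = j(X_L − X_C) = j77.6 Ω
Parallel: Z = Z₁Z₂/(Z₁+Z₂), |Z| = 54.7 Ω, ∠Z = 44.8°
cos φ = cos(44.8°) = 0.710

0.710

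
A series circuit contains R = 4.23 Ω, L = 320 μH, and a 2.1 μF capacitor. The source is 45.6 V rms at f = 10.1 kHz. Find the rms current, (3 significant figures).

3.38 A

ω = 2πf = 63460 rad/s
X_L = ωL = 20.3 Ω
X_C = 1/(ωC) = 7.50 Ω
Net reactance X = X_L − X_C = 12.8 Ω
Z = 4.23 + j12.8 Ω
|Z| = √(4.23² + 12.8²) = 13.5 Ω
I = V/|Z| = 45.6/13.5 = 3.38 A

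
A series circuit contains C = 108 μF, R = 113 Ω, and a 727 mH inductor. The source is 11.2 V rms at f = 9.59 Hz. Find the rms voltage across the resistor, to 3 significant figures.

8.03 V

ω = 2πf = 60.26 rad/s
X_L = ωL = 43.8 Ω
X_C = 1/(ωC) = 154 Ω
Net reactance X = X_L − X_C = -110 Ω
Z = 113 − j110 Ω
|Z| = √(113² + 110²) = 158 Ω
I = V/|Z| = 71.1 mA
V_R = I·|Z_R| = 0.0711 × 113 = 8.03 V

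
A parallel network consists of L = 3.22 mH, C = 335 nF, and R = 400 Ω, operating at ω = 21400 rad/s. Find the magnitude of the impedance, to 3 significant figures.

X_L = ωL = 68.9 Ω
X_C = 1/(ωC) = 139 Ω
Parallel: admittances add. Y = 1/R + 1/(jωL) + jωC
Y = (0.00250 − j0.00734) S
|Y| = 0.00776 S → |Z| = 1/|Y| = 129 Ω, ∠Z = −∠Y = 71.2°

129 Ω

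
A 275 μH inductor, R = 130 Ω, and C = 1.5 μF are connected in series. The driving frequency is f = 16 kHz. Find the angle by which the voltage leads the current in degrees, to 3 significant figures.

ω = 2πf = 100500 rad/s
X_L = ωL = 27.6 Ω
X_C = 1/(ωC) = 6.63 Ω
Net reactance X = X_L − X_C = 21.0 Ω
Z = 130 + j21.0 Ω
|Z| = √(130² + 21.0²) = 132 Ω
∠Z = arctan(21.0/130) = 9.18°

9.18°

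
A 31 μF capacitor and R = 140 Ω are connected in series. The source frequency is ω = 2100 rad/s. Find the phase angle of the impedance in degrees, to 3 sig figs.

-6.26°

X_C = 1/(ωC) = 15.4 Ω
Z = 140 − j15.4 Ω
|Z| = √(140² + 15.4²) = 141 Ω
∠Z = arctan(-15.4/140) = -6.26°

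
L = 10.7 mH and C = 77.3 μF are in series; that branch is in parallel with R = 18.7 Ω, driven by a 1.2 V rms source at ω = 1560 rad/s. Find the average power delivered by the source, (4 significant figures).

X_L = ωL = 16.69 Ω
X_C = 1/(ωC) = 8.293 Ω
Branch 1: Z₁ = R = 18.70 Ω
Branch 2 (series LC): Z₂ = j(X_L − X_C) = j8.399 Ω
Parallel: Z = Z₁Z₂/(Z₁+Z₂), |Z| = 7.662 Ω, ∠Z = 65.81°
I = V/|Z| = 156.6 mA
P = VI cos φ = 1.2 × 0.1566 × cos(65.81°) = 77.01 mW

77.01 mW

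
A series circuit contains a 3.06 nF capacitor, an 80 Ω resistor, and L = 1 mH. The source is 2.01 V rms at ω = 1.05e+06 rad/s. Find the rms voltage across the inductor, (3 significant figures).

2.84 V

X_L = ωL = 1050 Ω
X_C = 1/(ωC) = 311 Ω
Net reactance X = X_L − X_C = 739 Ω
Z = 80.0 + j739 Ω
|Z| = √(80.0² + 739²) = 743 Ω
I = V/|Z| = 2.70 mA
V_L = I·|Z_L| = 0.00270 × 1050 = 2.84 V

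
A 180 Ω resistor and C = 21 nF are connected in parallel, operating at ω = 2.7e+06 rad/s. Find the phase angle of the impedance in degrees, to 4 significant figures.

-84.40°

X_C = 1/(ωC) = 17.64 Ω
Parallel: admittances add. Y = 1/R + jωC
Y = (0.005556 + j0.05670) S
|Y| = 0.05697 S → |Z| = 1/|Y| = 17.55 Ω, ∠Z = −∠Y = -84.40°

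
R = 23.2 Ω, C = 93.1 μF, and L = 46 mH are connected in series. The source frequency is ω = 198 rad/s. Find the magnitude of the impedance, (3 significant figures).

50.8 Ω

X_L = ωL = 9.11 Ω
X_C = 1/(ωC) = 54.2 Ω
Net reactance X = X_L − X_C = -45.1 Ω
Z = 23.2 − j45.1 Ω
|Z| = √(23.2² + 45.1²) = 50.8 Ω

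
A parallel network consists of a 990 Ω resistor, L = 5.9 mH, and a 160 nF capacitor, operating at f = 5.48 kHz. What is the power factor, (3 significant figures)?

0.865

ω = 2πf = 34430 rad/s
X_L = ωL = 203 Ω
X_C = 1/(ωC) = 182 Ω
Parallel: admittances add. Y = 1/R + 1/(jωL) + jωC
Y = (0.00101 + j0.000587) S
|Y| = 0.00117 S → |Z| = 1/|Y| = 856 Ω, ∠Z = −∠Y = -30.1°
cos φ = cos(-30.1°) = 0.865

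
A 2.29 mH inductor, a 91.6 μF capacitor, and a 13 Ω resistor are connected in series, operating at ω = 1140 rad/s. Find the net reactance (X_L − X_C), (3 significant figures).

-6.97 Ω

X_L = ωL = 2.61 Ω
X_C = 1/(ωC) = 9.58 Ω
X = 2.61 − 9.58 = -6.97 Ω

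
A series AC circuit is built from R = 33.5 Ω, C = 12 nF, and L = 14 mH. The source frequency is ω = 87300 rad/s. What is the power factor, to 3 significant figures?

0.124

X_L = ωL = 1220 Ω
X_C = 1/(ωC) = 955 Ω
Net reactance X = X_L − X_C = 268 Ω
Z = 33.5 + j268 Ω
|Z| = √(33.5² + 268²) = 270 Ω
∠Z = arctan(268/33.5) = 82.9°
cos φ = cos(82.9°) = 0.124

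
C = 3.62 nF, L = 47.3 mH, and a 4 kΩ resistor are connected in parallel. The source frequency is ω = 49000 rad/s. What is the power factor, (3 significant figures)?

0.701

X_L = ωL = 2320 Ω
X_C = 1/(ωC) = 5640 Ω
Parallel: admittances add. Y = 1/R + 1/(jωL) + jωC
Y = (0.000250 − j0.000254) S
|Y| = 0.000356 S → |Z| = 1/|Y| = 2810 Ω, ∠Z = −∠Y = 45.5°
cos φ = cos(45.5°) = 0.701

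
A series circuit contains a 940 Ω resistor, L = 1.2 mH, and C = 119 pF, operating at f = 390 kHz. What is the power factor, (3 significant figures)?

ω = 2πf = 2.45e+06 rad/s
X_L = ωL = 2940 Ω
X_C = 1/(ωC) = 3430 Ω
Net reactance X = X_L − X_C = -489 Ω
Z = 940 − j489 Ω
|Z| = √(940² + 489²) = 1060 Ω
∠Z = arctan(-489/940) = -27.5°
cos φ = cos(-27.5°) = 0.887

0.887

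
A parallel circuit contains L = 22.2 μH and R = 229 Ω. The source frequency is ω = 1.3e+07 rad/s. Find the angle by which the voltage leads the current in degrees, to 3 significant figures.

X_L = ωL = 289 Ω
Parallel: admittances add. Y = 1/R + 1/(jωL)
Y = (0.00437 − j0.00347) S
|Y| = 0.00557 S → |Z| = 1/|Y| = 179 Ω, ∠Z = −∠Y = 38.4°

38.4°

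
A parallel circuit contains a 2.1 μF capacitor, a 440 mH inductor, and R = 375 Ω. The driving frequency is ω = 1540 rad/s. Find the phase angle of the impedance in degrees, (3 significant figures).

-33.4°

X_L = ωL = 678 Ω
X_C = 1/(ωC) = 309 Ω
Parallel: admittances add. Y = 1/R + 1/(jωL) + jωC
Y = (0.00267 + j0.00176) S
|Y| = 0.00319 S → |Z| = 1/|Y| = 313 Ω, ∠Z = −∠Y = -33.4°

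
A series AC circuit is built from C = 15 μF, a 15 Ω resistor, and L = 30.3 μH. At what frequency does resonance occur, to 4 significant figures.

ω₀ = 1/√(LC) = 1/√(3.03e-05 × 1.5e-05) = 46910 rad/s
f₀ = ω₀/(2π) = 7.465 kHz

7.465 kHz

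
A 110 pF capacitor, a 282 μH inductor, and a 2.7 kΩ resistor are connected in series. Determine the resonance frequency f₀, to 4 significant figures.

ω₀ = 1/√(LC) = 1/√(0.000282 × 1.1e-10) = 5.678e+06 rad/s
f₀ = ω₀/(2π) = 903.6 kHz

903.6 kHz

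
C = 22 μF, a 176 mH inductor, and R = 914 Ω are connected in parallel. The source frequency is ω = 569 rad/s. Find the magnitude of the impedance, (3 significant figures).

X_L = ωL = 100 Ω
X_C = 1/(ωC) = 79.9 Ω
Parallel: admittances add. Y = 1/R + 1/(jωL) + jωC
Y = (0.00109 + j0.00253) S
|Y| = 0.00276 S → |Z| = 1/|Y| = 363 Ω, ∠Z = −∠Y = -66.6°

363 Ω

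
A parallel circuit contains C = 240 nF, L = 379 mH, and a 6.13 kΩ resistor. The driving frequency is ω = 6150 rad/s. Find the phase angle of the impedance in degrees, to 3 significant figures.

X_L = ωL = 2330 Ω
X_C = 1/(ωC) = 678 Ω
Parallel: admittances add. Y = 1/R + 1/(jωL) + jωC
Y = (0.000163 + j0.00105) S
|Y| = 0.00106 S → |Z| = 1/|Y| = 944 Ω, ∠Z = −∠Y = -81.1°

-81.1°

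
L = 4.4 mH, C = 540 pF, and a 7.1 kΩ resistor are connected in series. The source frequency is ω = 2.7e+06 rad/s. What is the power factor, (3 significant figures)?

0.536

X_L = ωL = 11900 Ω
X_C = 1/(ωC) = 686 Ω
Net reactance X = X_L − X_C = 11200 Ω
Z = 7100 + j11200 Ω
|Z| = √(7100² + 11200²) = 13300 Ω
∠Z = arctan(11200/7100) = 57.6°
cos φ = cos(57.6°) = 0.536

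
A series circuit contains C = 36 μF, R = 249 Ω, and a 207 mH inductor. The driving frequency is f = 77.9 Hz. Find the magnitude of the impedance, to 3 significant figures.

ω = 2πf = 489.5 rad/s
X_L = ωL = 101 Ω
X_C = 1/(ωC) = 56.8 Ω
Net reactance X = X_L − X_C = 44.6 Ω
Z = 249 + j44.6 Ω
|Z| = √(249² + 44.6²) = 253 Ω

253 Ω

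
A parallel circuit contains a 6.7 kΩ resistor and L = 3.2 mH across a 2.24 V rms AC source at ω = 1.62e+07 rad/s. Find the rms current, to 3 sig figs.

X_L = ωL = 51800 Ω
Parallel: admittances add. Y = 1/R + 1/(jωL)
Y = (0.000149 − j1.93e-05) S
|Y| = 0.000150 S → |Z| = 1/|Y| = 6640 Ω, ∠Z = −∠Y = 7.36°
I = V/|Z| = 2.24/6640 = 337 μA

337 μA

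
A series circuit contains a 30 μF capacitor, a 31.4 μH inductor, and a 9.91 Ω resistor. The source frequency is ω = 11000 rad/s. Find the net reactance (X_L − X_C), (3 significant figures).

X_L = ωL = 0.345 Ω
X_C = 1/(ωC) = 3.03 Ω
X = 0.345 − 3.03 = -2.68 Ω

-2.68 Ω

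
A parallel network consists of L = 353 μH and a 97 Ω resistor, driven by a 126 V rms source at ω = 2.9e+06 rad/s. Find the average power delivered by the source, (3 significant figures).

X_L = ωL = 1020 Ω
Parallel: admittances add. Y = 1/R + 1/(jωL)
Y = (0.0103 − j0.000977) S
|Y| = 0.0104 S → |Z| = 1/|Y| = 96.6 Ω, ∠Z = −∠Y = 5.41°
I = V/|Z| = 1.30 A
P = VI cos φ = 126 × 1.30 × cos(5.41°) = 164 W

164 W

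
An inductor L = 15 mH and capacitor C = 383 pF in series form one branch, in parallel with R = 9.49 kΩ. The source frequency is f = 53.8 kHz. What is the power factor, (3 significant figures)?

ω = 2πf = 338000 rad/s
X_L = ωL = 5070 Ω
X_C = 1/(ωC) = 7720 Ω
Branch 1: Z₁ = R = 9490 Ω
Branch 2 (series LC): Z₂ = j(X_L − X_C) = −j2650 Ω
Parallel: Z = Z₁Z₂/(Z₁+Z₂), |Z| = 2560 Ω, ∠Z = -74.4°
cos φ = cos(-74.4°) = 0.269

0.269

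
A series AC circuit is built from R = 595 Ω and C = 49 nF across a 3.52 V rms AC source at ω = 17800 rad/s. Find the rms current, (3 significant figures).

X_C = 1/(ωC) = 1150 Ω
Z = 595 − j1150 Ω
|Z| = √(595² + 1150²) = 1290 Ω
I = V/|Z| = 3.52/1290 = 2.73 mA

2.73 mA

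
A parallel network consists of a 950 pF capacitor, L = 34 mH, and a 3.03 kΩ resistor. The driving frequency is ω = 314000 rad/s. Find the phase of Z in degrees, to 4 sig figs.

-31.80°

X_L = ωL = 10680 Ω
X_C = 1/(ωC) = 3352 Ω
Parallel: admittances add. Y = 1/R + 1/(jωL) + jωC
Y = (0.0003300 + j0.0002046) S
|Y| = 0.0003883 S → |Z| = 1/|Y| = 2575 Ω, ∠Z = −∠Y = -31.80°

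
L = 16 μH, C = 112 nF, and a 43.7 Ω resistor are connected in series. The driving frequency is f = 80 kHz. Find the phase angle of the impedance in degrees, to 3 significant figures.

-12.5°

ω = 2πf = 502700 rad/s
X_L = ωL = 8.04 Ω
X_C = 1/(ωC) = 17.8 Ω
Net reactance X = X_L − X_C = -9.72 Ω
Z = 43.7 − j9.72 Ω
|Z| = √(43.7² + 9.72²) = 44.8 Ω
∠Z = arctan(-9.72/43.7) = -12.5°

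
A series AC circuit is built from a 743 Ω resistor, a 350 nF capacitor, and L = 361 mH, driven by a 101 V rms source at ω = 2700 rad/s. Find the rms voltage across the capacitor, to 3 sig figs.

143 V

X_L = ωL = 975 Ω
X_C = 1/(ωC) = 1060 Ω
Net reactance X = X_L − X_C = -83.5 Ω
Z = 743 − j83.5 Ω
|Z| = √(743² + 83.5²) = 748 Ω
I = V/|Z| = 135 mA
V_C = I·|Z_C| = 0.135 × 1060 = 143 V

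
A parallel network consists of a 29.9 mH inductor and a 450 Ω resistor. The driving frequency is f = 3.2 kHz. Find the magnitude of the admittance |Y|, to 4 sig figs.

ω = 2πf = 20110 rad/s
X_L = ωL = 601.2 Ω
Parallel: admittances add. Y = 1/R + 1/(jωL)
Y = (0.002222 − j0.001663) S
|Y| = 0.002776 S → |Z| = 1/|Y| = 360.3 Ω, ∠Z = −∠Y = 36.82°

2.776 mS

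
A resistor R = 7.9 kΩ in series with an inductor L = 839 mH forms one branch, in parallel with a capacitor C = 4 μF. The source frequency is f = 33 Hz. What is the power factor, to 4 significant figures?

ω = 2πf = 207.3 rad/s
X_L = ωL = 174.0 Ω
X_C = 1/(ωC) = 1206 Ω
Branch 1 (R+jX_L): Z₁ = 7900 + j174.0 Ω, |Z₁| = 7902 Ω
Branch 2 (−jX_C): Z₂ = −j1206 Ω
Parallel: Z = Z₁Z₂/(Z₁+Z₂), |Z| = 1196 Ω, ∠Z = -81.30°
cos φ = cos(-81.30°) = 0.1513

0.1513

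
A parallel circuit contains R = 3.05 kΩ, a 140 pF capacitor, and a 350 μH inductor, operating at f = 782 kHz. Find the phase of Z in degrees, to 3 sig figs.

-18.0°

ω = 2πf = 4.913e+06 rad/s
X_L = ωL = 1720 Ω
X_C = 1/(ωC) = 1450 Ω
Parallel: admittances add. Y = 1/R + 1/(jωL) + jωC
Y = (0.000328 + j0.000106) S
|Y| = 0.000345 S → |Z| = 1/|Y| = 2900 Ω, ∠Z = −∠Y = -18.0°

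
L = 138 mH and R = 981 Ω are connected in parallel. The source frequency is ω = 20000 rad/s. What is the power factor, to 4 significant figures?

X_L = ωL = 2760 Ω
Parallel: admittances add. Y = 1/R + 1/(jωL)
Y = (0.001019 − j0.0003623) S
|Y| = 0.001082 S → |Z| = 1/|Y| = 924.3 Ω, ∠Z = −∠Y = 19.57°
cos φ = cos(19.57°) = 0.9423

0.9423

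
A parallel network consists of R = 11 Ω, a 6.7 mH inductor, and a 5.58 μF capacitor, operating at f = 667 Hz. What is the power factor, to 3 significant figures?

0.991

ω = 2πf = 4191 rad/s
X_L = ωL = 28.1 Ω
X_C = 1/(ωC) = 42.8 Ω
Parallel: admittances add. Y = 1/R + 1/(jωL) + jωC
Y = (0.0909 − j0.0122) S
|Y| = 0.0917 S → |Z| = 1/|Y| = 10.9 Ω, ∠Z = −∠Y = 7.66°
cos φ = cos(7.66°) = 0.991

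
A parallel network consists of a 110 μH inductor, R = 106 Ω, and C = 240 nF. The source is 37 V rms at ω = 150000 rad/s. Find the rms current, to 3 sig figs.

X_L = ωL = 16.5 Ω
X_C = 1/(ωC) = 27.8 Ω
Parallel: admittances add. Y = 1/R + 1/(jωL) + jωC
Y = (0.00943 − j0.0246) S
|Y| = 0.0264 S → |Z| = 1/|Y| = 37.9 Ω, ∠Z = −∠Y = 69.0°
I = V/|Z| = 37/37.9 = 975 mA

975 mA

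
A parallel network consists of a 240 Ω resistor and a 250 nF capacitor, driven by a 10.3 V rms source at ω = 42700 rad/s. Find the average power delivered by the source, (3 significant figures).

X_C = 1/(ωC) = 93.7 Ω
Parallel: admittances add. Y = 1/R + jωC
Y = (0.00417 + j0.0107) S
|Y| = 0.0115 S → |Z| = 1/|Y| = 87.3 Ω, ∠Z = −∠Y = -68.7°
I = V/|Z| = 118 mA
P = VI cos φ = 10.3 × 0.118 × cos(-68.7°) = 442 mW

442 mW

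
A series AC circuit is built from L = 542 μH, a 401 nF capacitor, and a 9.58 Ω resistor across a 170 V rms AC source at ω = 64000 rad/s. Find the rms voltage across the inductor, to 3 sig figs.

562 V

X_L = ωL = 34.7 Ω
X_C = 1/(ωC) = 39.0 Ω
Net reactance X = X_L − X_C = -4.28 Ω
Z = 9.58 − j4.28 Ω
|Z| = √(9.58² + 4.28²) = 10.5 Ω
I = V/|Z| = 16.2 A
V_L = I·|Z_L| = 16.2 × 34.7 = 562 V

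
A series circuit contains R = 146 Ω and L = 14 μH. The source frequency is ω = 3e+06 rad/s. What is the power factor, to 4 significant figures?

0.9610

X_L = ωL = 42.00 Ω
Z = 146.0 + j42.00 Ω
|Z| = √(146.0² + 42.00²) = 151.9 Ω
∠Z = arctan(42.00/146.0) = 16.05°
cos φ = cos(16.05°) = 0.9610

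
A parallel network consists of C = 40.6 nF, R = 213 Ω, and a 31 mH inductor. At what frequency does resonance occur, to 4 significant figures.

ω₀ = 1/√(LC) = 1/√(0.031 × 4.06e-08) = 28190 rad/s
f₀ = ω₀/(2π) = 4.486 kHz

4.486 kHz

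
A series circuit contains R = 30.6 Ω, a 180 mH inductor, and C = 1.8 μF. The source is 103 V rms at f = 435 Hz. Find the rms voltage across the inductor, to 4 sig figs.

174.5 V

ω = 2πf = 2733 rad/s
X_L = ωL = 492.0 Ω
X_C = 1/(ωC) = 203.3 Ω
Net reactance X = X_L − X_C = 288.7 Ω
Z = 30.60 + j288.7 Ω
|Z| = √(30.60² + 288.7²) = 290.3 Ω
I = V/|Z| = 354.8 mA
V_L = I·|Z_L| = 0.3548 × 492.0 = 174.5 V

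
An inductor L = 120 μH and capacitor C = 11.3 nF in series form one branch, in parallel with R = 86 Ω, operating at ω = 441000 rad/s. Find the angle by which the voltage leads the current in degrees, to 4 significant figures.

X_L = ωL = 52.92 Ω
X_C = 1/(ωC) = 200.7 Ω
Branch 1: Z₁ = R = 86.00 Ω
Branch 2 (series LC): Z₂ = j(X_L − X_C) = −j147.8 Ω
Parallel: Z = Z₁Z₂/(Z₁+Z₂), |Z| = 74.33 Ω, ∠Z = -30.20°

-30.20°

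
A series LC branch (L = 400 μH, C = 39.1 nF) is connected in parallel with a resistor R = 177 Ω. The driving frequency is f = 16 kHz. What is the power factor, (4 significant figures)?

ω = 2πf = 100500 rad/s
X_L = ωL = 40.21 Ω
X_C = 1/(ωC) = 254.4 Ω
Branch 1: Z₁ = R = 177.0 Ω
Branch 2 (series LC): Z₂ = j(X_L − X_C) = −j214.2 Ω
Parallel: Z = Z₁Z₂/(Z₁+Z₂), |Z| = 136.4 Ω, ∠Z = -39.57°
cos φ = cos(-39.57°) = 0.7709

0.7709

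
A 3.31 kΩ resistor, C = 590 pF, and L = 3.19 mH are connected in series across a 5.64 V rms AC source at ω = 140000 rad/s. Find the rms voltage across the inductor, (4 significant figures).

X_L = ωL = 446.6 Ω
X_C = 1/(ωC) = 12110 Ω
Net reactance X = X_L − X_C = -11660 Ω
Z = 3310 − j11660 Ω
|Z| = √(3310² + 11660²) = 12120 Ω
I = V/|Z| = 465.3 μA
V_L = I·|Z_L| = 0.0004653 × 446.6 = 0.2078 V

0.2078 V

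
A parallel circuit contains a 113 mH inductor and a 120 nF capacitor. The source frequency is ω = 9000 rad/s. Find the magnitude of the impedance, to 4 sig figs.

X_L = ωL = 1017 Ω
X_C = 1/(ωC) = 925.9 Ω
Parallel: admittances add. Y = 1/(jωL) + jωC
Y = (0 + j9.672e-05) S
|Y| = 9.672e-05 S → |Z| = 1/|Y| = 10340 Ω, ∠Z = −∠Y = -90.00°

10340 Ω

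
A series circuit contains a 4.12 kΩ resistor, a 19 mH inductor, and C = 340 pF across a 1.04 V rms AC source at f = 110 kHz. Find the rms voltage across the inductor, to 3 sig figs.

1.40 V

ω = 2πf = 691200 rad/s
X_L = ωL = 13100 Ω
X_C = 1/(ωC) = 4260 Ω
Net reactance X = X_L − X_C = 8880 Ω
Z = 4120 + j8880 Ω
|Z| = √(4120² + 8880²) = 9790 Ω
I = V/|Z| = 106 μA
V_L = I·|Z_L| = 0.000106 × 13100 = 1.40 V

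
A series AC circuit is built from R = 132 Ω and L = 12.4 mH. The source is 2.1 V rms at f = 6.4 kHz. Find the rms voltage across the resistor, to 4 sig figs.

0.5374 V

ω = 2πf = 40210 rad/s
X_L = ωL = 498.6 Ω
Z = 132.0 + j498.6 Ω
|Z| = √(132.0² + 498.6²) = 515.8 Ω
I = V/|Z| = 4.071 mA
V_R = I·|Z_R| = 0.004071 × 132.0 = 0.5374 V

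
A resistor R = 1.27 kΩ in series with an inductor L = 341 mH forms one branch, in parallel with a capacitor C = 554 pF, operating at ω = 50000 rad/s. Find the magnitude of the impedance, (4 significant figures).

X_L = ωL = 17050 Ω
X_C = 1/(ωC) = 36100 Ω
Branch 1 (R+jX_L): Z₁ = 1270 + j17050 Ω, |Z₁| = 17100 Ω
Branch 2 (−jX_C): Z₂ = −j36100 Ω
Parallel: Z = Z₁Z₂/(Z₁+Z₂), |Z| = 32330 Ω, ∠Z = 81.93°

32330 Ω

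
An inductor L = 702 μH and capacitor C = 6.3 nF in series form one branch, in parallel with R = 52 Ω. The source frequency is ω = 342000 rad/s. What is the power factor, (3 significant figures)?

0.974

X_L = ωL = 240 Ω
X_C = 1/(ωC) = 464 Ω
Branch 1: Z₁ = R = 52.0 Ω
Branch 2 (series LC): Z₂ = j(X_L − X_C) = −j224 Ω
Parallel: Z = Z₁Z₂/(Z₁+Z₂), |Z| = 50.7 Ω, ∠Z = -13.1°
cos φ = cos(-13.1°) = 0.974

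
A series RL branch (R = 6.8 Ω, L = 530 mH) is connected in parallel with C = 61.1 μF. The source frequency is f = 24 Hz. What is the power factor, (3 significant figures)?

0.313

ω = 2πf = 150.8 rad/s
X_L = ωL = 79.9 Ω
X_C = 1/(ωC) = 109 Ω
Branch 1 (R+jX_L): Z₁ = 6.80 + j79.9 Ω, |Z₁| = 80.2 Ω
Branch 2 (−jX_C): Z₂ = −j109 Ω
Parallel: Z = Z₁Z₂/(Z₁+Z₂), |Z| = 296 Ω, ∠Z = 71.8°
cos φ = cos(71.8°) = 0.313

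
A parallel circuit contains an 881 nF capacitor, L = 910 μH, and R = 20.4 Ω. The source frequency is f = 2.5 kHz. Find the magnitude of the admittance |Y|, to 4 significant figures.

ω = 2πf = 15710 rad/s
X_L = ωL = 14.29 Ω
X_C = 1/(ωC) = 72.26 Ω
Parallel: admittances add. Y = 1/R + 1/(jωL) + jωC
Y = (0.04902 − j0.05612) S
|Y| = 0.07451 S → |Z| = 1/|Y| = 13.42 Ω, ∠Z = −∠Y = 48.86°

74.51 mS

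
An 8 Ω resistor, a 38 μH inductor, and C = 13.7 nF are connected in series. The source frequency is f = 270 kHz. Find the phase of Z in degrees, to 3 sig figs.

69.5°

ω = 2πf = 1.696e+06 rad/s
X_L = ωL = 64.5 Ω
X_C = 1/(ωC) = 43.0 Ω
Net reactance X = X_L − X_C = 21.4 Ω
Z = 8.00 + j21.4 Ω
|Z| = √(8.00² + 21.4²) = 22.9 Ω
∠Z = arctan(21.4/8.00) = 69.5°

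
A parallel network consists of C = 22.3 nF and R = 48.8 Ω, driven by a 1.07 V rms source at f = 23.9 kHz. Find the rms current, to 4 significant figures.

22.22 mA

ω = 2πf = 150200 rad/s
X_C = 1/(ωC) = 298.6 Ω
Parallel: admittances add. Y = 1/R + jωC
Y = (0.02049 + j0.003349) S
|Y| = 0.02076 S → |Z| = 1/|Y| = 48.16 Ω, ∠Z = −∠Y = -9.281°
I = V/|Z| = 1.07/48.16 = 22.22 mA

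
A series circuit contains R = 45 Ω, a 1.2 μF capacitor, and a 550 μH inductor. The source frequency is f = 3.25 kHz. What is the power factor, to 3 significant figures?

ω = 2πf = 20420 rad/s
X_L = ωL = 11.2 Ω
X_C = 1/(ωC) = 40.8 Ω
Net reactance X = X_L − X_C = -29.6 Ω
Z = 45.0 − j29.6 Ω
|Z| = √(45.0² + 29.6²) = 53.9 Ω
∠Z = arctan(-29.6/45.0) = -33.3°
cos φ = cos(-33.3°) = 0.836

0.836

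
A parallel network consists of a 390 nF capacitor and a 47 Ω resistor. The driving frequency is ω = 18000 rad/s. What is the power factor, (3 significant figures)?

X_C = 1/(ωC) = 142 Ω
Parallel: admittances add. Y = 1/R + jωC
Y = (0.0213 + j0.00702) S
|Y| = 0.0224 S → |Z| = 1/|Y| = 44.6 Ω, ∠Z = −∠Y = -18.3°
cos φ = cos(-18.3°) = 0.950

0.950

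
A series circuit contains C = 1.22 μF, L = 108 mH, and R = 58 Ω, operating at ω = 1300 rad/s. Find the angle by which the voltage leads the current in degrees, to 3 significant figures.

-83.3°

X_L = ωL = 140 Ω
X_C = 1/(ωC) = 631 Ω
Net reactance X = X_L − X_C = -490 Ω
Z = 58.0 − j490 Ω
|Z| = √(58.0² + 490²) = 494 Ω
∠Z = arctan(-490/58.0) = -83.3°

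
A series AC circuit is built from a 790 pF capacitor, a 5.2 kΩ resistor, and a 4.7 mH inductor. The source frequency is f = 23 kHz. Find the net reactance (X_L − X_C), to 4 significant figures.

ω = 2πf = 144500 rad/s
X_L = ωL = 679.2 Ω
X_C = 1/(ωC) = 8759 Ω
X = 679.2 − 8759 = -8080 Ω

-8080 Ω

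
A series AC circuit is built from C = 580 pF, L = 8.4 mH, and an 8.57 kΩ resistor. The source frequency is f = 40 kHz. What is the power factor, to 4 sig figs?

ω = 2πf = 251300 rad/s
X_L = ωL = 2111 Ω
X_C = 1/(ωC) = 6860 Ω
Net reactance X = X_L − X_C = -4749 Ω
Z = 8570 − j4749 Ω
|Z| = √(8570² + 4749²) = 9798 Ω
∠Z = arctan(-4749/8570) = -28.99°
cos φ = cos(-28.99°) = 0.8747

0.8747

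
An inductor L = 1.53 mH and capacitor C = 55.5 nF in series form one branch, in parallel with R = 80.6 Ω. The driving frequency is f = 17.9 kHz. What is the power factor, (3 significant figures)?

0.146

ω = 2πf = 112500 rad/s
X_L = ωL = 172 Ω
X_C = 1/(ωC) = 160 Ω
Branch 1: Z₁ = R = 80.6 Ω
Branch 2 (series LC): Z₂ = j(X_L − X_C) = j11.9 Ω
Parallel: Z = Z₁Z₂/(Z₁+Z₂), |Z| = 11.7 Ω, ∠Z = 81.6°
cos φ = cos(81.6°) = 0.146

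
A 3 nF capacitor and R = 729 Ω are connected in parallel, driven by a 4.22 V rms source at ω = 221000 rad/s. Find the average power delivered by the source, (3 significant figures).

24.4 mW

X_C = 1/(ωC) = 1510 Ω
Parallel: admittances add. Y = 1/R + jωC
Y = (0.00137 + j0.000663) S
|Y| = 0.00152 S → |Z| = 1/|Y| = 656 Ω, ∠Z = −∠Y = -25.8°
I = V/|Z| = 6.43 mA
P = VI cos φ = 4.22 × 0.00643 × cos(-25.8°) = 24.4 mW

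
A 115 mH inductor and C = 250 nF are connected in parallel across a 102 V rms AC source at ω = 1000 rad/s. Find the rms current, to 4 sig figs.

X_L = ωL = 115.0 Ω
X_C = 1/(ωC) = 4000 Ω
Parallel: admittances add. Y = 1/(jωL) + jωC
Y = (0 − j0.008446) S
|Y| = 0.008446 S → |Z| = 1/|Y| = 118.4 Ω, ∠Z = −∠Y = 90.00°
I = V/|Z| = 102/118.4 = 861.5 mA

861.5 mA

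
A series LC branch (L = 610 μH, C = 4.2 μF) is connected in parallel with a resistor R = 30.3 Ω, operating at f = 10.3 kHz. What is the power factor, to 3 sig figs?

ω = 2πf = 64720 rad/s
X_L = ωL = 39.5 Ω
X_C = 1/(ωC) = 3.68 Ω
Branch 1: Z₁ = R = 30.3 Ω
Branch 2 (series LC): Z₂ = j(X_L − X_C) = j35.8 Ω
Parallel: Z = Z₁Z₂/(Z₁+Z₂), |Z| = 23.1 Ω, ∠Z = 40.2°
cos φ = cos(40.2°) = 0.763

0.763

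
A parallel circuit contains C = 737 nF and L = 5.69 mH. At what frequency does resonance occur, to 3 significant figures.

2.46 kHz

ω₀ = 1/√(LC) = 1/√(0.00569 × 7.37e-07) = 15440 rad/s
f₀ = ω₀/(2π) = 2.46 kHz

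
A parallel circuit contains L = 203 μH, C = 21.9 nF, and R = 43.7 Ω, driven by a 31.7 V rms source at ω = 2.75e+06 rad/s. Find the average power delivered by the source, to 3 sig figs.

X_L = ωL = 558 Ω
X_C = 1/(ωC) = 16.6 Ω
Parallel: admittances add. Y = 1/R + 1/(jωL) + jωC
Y = (0.0229 + j0.0584) S
|Y| = 0.0628 S → |Z| = 1/|Y| = 15.9 Ω, ∠Z = −∠Y = -68.6°
I = V/|Z| = 1.99 A
P = VI cos φ = 31.7 × 1.99 × cos(-68.6°) = 23.0 W

23.0 W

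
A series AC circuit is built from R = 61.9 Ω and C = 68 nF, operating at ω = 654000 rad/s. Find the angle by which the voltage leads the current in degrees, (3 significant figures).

-20.0°

X_C = 1/(ωC) = 22.5 Ω
Z = 61.9 − j22.5 Ω
|Z| = √(61.9² + 22.5²) = 65.9 Ω
∠Z = arctan(-22.5/61.9) = -20.0°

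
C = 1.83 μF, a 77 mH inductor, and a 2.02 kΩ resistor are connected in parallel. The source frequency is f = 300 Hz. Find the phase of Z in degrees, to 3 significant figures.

81.8°

ω = 2πf = 1885 rad/s
X_L = ωL = 145 Ω
X_C = 1/(ωC) = 290 Ω
Parallel: admittances add. Y = 1/R + 1/(jωL) + jωC
Y = (0.000495 − j0.00344) S
|Y| = 0.00348 S → |Z| = 1/|Y| = 288 Ω, ∠Z = −∠Y = 81.8°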